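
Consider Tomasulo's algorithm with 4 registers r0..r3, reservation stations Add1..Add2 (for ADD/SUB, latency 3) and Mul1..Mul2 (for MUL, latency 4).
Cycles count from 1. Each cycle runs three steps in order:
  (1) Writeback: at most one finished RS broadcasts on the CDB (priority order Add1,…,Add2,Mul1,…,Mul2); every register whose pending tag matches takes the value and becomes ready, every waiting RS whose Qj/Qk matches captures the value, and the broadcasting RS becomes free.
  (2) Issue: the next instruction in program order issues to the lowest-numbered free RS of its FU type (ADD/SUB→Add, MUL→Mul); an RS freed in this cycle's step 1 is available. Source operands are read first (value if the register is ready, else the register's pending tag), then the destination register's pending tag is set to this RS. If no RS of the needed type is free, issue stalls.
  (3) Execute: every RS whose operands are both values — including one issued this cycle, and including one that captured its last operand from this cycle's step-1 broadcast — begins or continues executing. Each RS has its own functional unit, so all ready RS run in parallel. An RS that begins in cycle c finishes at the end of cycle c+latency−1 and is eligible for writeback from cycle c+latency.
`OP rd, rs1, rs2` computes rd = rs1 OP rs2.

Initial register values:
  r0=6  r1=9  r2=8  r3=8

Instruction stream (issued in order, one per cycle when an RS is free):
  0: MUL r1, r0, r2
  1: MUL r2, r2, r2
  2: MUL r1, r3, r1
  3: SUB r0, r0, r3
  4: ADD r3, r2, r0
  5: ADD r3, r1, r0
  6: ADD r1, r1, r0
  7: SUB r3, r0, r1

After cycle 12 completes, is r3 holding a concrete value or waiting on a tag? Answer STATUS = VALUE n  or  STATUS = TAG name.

STATUS = TAG Add1

cycle 1: issue MUL r1<-Mul1 // r0:6,r1:Mul1,r2:8,r3:8
cycle 2: issue MUL r2<-Mul2 // r0:6,r1:Mul1,r2:Mul2,r3:8
cycle 3: stall // r0:6,r1:Mul1,r2:Mul2,r3:8
cycle 4: stall // r0:6,r1:Mul1,r2:Mul2,r3:8
cycle 5: CDB Mul1=48; issue MUL r1<-Mul1 // r0:6,r1:Mul1,r2:Mul2,r3:8
cycle 6: CDB Mul2=64; issue SUB r0<-Add1 // r0:Add1,r1:Mul1,r2:64,r3:8
cycle 7: issue ADD r3<-Add2 // r0:Add1,r1:Mul1,r2:64,r3:Add2
cycle 8: stall // r0:Add1,r1:Mul1,r2:64,r3:Add2
cycle 9: CDB Add1=-2; issue ADD r3<-Add1 // r0:-2,r1:Mul1,r2:64,r3:Add1
cycle 10: CDB Mul1=384; stall // r0:-2,r1:384,r2:64,r3:Add1
cycle 11: stall // r0:-2,r1:384,r2:64,r3:Add1
cycle 12: CDB Add2=62; issue ADD r1<-Add2 // r0:-2,r1:Add2,r2:64,r3:Add1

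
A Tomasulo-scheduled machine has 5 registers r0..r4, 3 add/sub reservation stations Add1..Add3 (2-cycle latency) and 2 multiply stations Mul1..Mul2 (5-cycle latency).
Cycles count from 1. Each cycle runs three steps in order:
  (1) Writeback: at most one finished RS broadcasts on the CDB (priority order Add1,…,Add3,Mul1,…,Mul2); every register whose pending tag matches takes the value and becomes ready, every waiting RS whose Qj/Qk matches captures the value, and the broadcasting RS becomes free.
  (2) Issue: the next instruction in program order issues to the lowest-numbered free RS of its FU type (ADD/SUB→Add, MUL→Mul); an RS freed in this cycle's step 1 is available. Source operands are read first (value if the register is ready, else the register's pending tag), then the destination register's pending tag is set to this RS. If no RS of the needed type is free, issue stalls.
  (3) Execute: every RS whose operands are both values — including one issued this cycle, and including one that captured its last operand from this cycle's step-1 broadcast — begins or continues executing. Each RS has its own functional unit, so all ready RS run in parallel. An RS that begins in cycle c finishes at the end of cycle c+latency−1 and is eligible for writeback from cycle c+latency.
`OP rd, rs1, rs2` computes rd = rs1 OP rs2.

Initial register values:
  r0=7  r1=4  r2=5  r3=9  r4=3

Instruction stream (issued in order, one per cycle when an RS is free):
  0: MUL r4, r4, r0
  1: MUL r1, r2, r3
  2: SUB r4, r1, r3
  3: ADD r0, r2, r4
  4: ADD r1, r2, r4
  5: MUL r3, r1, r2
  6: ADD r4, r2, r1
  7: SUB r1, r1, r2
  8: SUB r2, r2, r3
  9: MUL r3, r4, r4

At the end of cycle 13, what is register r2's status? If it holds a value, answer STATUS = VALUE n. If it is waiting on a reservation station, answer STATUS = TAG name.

c1: issue MUL r4<-Mul1 | r0:7,r1:4,r2:5,r3:9,r4:Mul1
c2: issue MUL r1<-Mul2 | r0:7,r1:Mul2,r2:5,r3:9,r4:Mul1
c3: issue SUB r4<-Add1 | r0:7,r1:Mul2,r2:5,r3:9,r4:Add1
c4: issue ADD r0<-Add2 | r0:Add2,r1:Mul2,r2:5,r3:9,r4:Add1
c5: issue ADD r1<-Add3 | r0:Add2,r1:Add3,r2:5,r3:9,r4:Add1
c6: CDB Mul1=21; issue MUL r3<-Mul1 | r0:Add2,r1:Add3,r2:5,r3:Mul1,r4:Add1
c7: CDB Mul2=45; stall | r0:Add2,r1:Add3,r2:5,r3:Mul1,r4:Add1
c8: stall | r0:Add2,r1:Add3,r2:5,r3:Mul1,r4:Add1
c9: CDB Add1=36; issue ADD r4<-Add1 | r0:Add2,r1:Add3,r2:5,r3:Mul1,r4:Add1
c10: stall | r0:Add2,r1:Add3,r2:5,r3:Mul1,r4:Add1
c11: CDB Add2=41; issue SUB r1<-Add2 | r0:41,r1:Add2,r2:5,r3:Mul1,r4:Add1
c12: CDB Add3=41; issue SUB r2<-Add3 | r0:41,r1:Add2,r2:Add3,r3:Mul1,r4:Add1
c13: issue MUL r3<-Mul2 | r0:41,r1:Add2,r2:Add3,r3:Mul2,r4:Add1

STATUS = TAG Add3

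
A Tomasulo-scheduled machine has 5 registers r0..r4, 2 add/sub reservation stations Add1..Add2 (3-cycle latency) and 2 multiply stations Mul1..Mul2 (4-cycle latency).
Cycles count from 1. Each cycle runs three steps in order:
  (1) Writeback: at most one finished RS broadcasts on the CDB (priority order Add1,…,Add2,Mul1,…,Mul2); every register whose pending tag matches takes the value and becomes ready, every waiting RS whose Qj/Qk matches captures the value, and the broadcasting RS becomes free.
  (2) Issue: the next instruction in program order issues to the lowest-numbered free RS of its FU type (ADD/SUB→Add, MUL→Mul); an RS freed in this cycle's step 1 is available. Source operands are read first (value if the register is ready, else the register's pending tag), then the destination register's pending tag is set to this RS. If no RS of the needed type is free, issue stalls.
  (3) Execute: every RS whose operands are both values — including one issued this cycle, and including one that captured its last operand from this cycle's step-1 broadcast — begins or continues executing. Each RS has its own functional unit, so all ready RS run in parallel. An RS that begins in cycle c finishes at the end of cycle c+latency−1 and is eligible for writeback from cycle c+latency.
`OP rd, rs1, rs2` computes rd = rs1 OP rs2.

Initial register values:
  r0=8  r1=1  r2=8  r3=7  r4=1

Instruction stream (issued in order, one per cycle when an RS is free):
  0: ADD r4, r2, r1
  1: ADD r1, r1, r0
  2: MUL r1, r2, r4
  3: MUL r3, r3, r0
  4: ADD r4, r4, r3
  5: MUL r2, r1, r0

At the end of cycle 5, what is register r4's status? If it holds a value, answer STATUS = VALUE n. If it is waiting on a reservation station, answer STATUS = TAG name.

cycle 1: issue ADD r4<-Add1 // r0:8,r1:1,r2:8,r3:7,r4:Add1
cycle 2: issue ADD r1<-Add2 // r0:8,r1:Add2,r2:8,r3:7,r4:Add1
cycle 3: issue MUL r1<-Mul1 // r0:8,r1:Mul1,r2:8,r3:7,r4:Add1
cycle 4: CDB Add1=9; issue MUL r3<-Mul2 // r0:8,r1:Mul1,r2:8,r3:Mul2,r4:9
cycle 5: CDB Add2=9; issue ADD r4<-Add1 // r0:8,r1:Mul1,r2:8,r3:Mul2,r4:Add1

STATUS = TAG Add1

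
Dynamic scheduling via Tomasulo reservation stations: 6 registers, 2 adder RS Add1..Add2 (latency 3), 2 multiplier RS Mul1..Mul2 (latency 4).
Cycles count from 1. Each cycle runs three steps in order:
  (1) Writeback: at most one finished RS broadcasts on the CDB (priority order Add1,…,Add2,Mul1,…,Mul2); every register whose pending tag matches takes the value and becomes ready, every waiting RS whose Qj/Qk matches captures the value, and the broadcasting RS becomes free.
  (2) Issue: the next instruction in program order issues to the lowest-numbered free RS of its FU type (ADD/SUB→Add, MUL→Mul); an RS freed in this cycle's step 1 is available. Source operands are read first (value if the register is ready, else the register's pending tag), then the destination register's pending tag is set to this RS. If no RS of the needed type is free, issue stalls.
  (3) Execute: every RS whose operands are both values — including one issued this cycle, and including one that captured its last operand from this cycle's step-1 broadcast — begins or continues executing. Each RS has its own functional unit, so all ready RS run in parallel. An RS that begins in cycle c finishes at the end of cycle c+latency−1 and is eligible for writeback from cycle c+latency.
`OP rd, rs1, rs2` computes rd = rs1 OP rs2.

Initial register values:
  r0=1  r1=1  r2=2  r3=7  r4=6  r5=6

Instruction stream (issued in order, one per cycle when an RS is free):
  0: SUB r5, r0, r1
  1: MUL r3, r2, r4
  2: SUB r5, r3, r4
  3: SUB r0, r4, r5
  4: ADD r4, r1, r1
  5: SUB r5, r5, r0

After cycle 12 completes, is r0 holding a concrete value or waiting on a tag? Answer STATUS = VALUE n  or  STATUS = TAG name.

cycle 1: issue SUB r5<-Add1 // r0:1,r1:1,r2:2,r3:7,r4:6,r5:Add1
cycle 2: issue MUL r3<-Mul1 // r0:1,r1:1,r2:2,r3:Mul1,r4:6,r5:Add1
cycle 3: issue SUB r5<-Add2 // r0:1,r1:1,r2:2,r3:Mul1,r4:6,r5:Add2
cycle 4: CDB Add1=0; issue SUB r0<-Add1 // r0:Add1,r1:1,r2:2,r3:Mul1,r4:6,r5:Add2
cycle 5: stall // r0:Add1,r1:1,r2:2,r3:Mul1,r4:6,r5:Add2
cycle 6: CDB Mul1=12; stall // r0:Add1,r1:1,r2:2,r3:12,r4:6,r5:Add2
cycle 7: stall // r0:Add1,r1:1,r2:2,r3:12,r4:6,r5:Add2
cycle 8: stall // r0:Add1,r1:1,r2:2,r3:12,r4:6,r5:Add2
cycle 9: CDB Add2=6; issue ADD r4<-Add2 // r0:Add1,r1:1,r2:2,r3:12,r4:Add2,r5:6
cycle 10: stall // r0:Add1,r1:1,r2:2,r3:12,r4:Add2,r5:6
cycle 11: stall // r0:Add1,r1:1,r2:2,r3:12,r4:Add2,r5:6
cycle 12: CDB Add1=0; issue SUB r5<-Add1 // r0:0,r1:1,r2:2,r3:12,r4:Add2,r5:Add1

STATUS = VALUE 0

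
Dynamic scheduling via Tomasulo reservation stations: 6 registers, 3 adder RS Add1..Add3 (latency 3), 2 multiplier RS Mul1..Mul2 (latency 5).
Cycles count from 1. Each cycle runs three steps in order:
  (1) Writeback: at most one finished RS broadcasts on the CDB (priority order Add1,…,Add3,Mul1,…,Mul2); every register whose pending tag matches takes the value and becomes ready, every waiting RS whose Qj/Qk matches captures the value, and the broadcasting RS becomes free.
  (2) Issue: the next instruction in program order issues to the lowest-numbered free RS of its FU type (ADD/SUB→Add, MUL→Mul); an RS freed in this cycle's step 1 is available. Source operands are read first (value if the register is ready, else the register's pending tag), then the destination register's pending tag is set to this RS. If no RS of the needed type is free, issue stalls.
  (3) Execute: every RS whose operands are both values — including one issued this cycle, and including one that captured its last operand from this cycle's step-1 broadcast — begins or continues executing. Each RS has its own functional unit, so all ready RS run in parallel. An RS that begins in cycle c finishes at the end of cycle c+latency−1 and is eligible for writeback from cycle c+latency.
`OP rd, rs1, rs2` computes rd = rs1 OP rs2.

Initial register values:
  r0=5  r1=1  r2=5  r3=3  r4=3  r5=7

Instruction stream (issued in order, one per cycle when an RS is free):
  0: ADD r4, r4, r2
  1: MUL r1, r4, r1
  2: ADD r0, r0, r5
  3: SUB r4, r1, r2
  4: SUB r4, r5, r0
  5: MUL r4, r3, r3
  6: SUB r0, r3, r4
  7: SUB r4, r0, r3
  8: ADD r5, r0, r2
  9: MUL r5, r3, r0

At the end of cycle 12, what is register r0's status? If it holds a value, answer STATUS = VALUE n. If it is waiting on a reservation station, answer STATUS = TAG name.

cycle 1: issue ADD r4<-Add1 // r0:5,r1:1,r2:5,r3:3,r4:Add1,r5:7
cycle 2: issue MUL r1<-Mul1 // r0:5,r1:Mul1,r2:5,r3:3,r4:Add1,r5:7
cycle 3: issue ADD r0<-Add2 // r0:Add2,r1:Mul1,r2:5,r3:3,r4:Add1,r5:7
cycle 4: CDB Add1=8; issue SUB r4<-Add1 // r0:Add2,r1:Mul1,r2:5,r3:3,r4:Add1,r5:7
cycle 5: issue SUB r4<-Add3 // r0:Add2,r1:Mul1,r2:5,r3:3,r4:Add3,r5:7
cycle 6: CDB Add2=12; issue MUL r4<-Mul2 // r0:12,r1:Mul1,r2:5,r3:3,r4:Mul2,r5:7
cycle 7: issue SUB r0<-Add2 // r0:Add2,r1:Mul1,r2:5,r3:3,r4:Mul2,r5:7
cycle 8: stall // r0:Add2,r1:Mul1,r2:5,r3:3,r4:Mul2,r5:7
cycle 9: CDB Add3=-5; issue SUB r4<-Add3 // r0:Add2,r1:Mul1,r2:5,r3:3,r4:Add3,r5:7
cycle 10: CDB Mul1=8; stall // r0:Add2,r1:8,r2:5,r3:3,r4:Add3,r5:7
cycle 11: CDB Mul2=9; stall // r0:Add2,r1:8,r2:5,r3:3,r4:Add3,r5:7
cycle 12: stall // r0:Add2,r1:8,r2:5,r3:3,r4:Add3,r5:7

STATUS = TAG Add2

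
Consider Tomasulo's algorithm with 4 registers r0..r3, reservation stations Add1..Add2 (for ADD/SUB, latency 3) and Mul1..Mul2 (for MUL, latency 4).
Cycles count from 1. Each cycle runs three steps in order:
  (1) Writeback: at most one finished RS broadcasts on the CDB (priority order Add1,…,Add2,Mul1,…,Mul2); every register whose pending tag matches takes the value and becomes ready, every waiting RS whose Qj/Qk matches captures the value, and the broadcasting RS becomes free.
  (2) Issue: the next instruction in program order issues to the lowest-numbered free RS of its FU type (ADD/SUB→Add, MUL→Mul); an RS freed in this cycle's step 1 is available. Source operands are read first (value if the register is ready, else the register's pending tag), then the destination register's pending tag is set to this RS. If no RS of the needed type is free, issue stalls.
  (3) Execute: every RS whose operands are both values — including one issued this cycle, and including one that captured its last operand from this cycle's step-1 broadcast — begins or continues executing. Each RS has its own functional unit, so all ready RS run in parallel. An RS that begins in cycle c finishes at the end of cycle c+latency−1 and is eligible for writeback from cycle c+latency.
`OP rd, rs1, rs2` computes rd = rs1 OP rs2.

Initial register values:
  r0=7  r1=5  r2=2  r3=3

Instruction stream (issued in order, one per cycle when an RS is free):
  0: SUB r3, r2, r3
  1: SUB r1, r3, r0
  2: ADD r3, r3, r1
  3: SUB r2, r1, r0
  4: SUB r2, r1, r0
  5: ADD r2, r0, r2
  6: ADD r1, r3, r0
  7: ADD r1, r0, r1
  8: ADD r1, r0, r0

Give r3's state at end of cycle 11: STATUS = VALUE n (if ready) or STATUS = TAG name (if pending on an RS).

STATUS = VALUE -9

  c1: issue SUB r3<-Add1  regs: r0:7,r1:5,r2:2,r3:Add1
  c2: issue SUB r1<-Add2  regs: r0:7,r1:Add2,r2:2,r3:Add1
  c3: stall  regs: r0:7,r1:Add2,r2:2,r3:Add1
  c4: CDB Add1=-1; issue ADD r3<-Add1  regs: r0:7,r1:Add2,r2:2,r3:Add1
  c5: stall  regs: r0:7,r1:Add2,r2:2,r3:Add1
  c6: stall  regs: r0:7,r1:Add2,r2:2,r3:Add1
  c7: CDB Add2=-8; issue SUB r2<-Add2  regs: r0:7,r1:-8,r2:Add2,r3:Add1
  c8: stall  regs: r0:7,r1:-8,r2:Add2,r3:Add1
  c9: stall  regs: r0:7,r1:-8,r2:Add2,r3:Add1
  c10: CDB Add1=-9; issue SUB r2<-Add1  regs: r0:7,r1:-8,r2:Add1,r3:-9
  c11: CDB Add2=-15; issue ADD r2<-Add2  regs: r0:7,r1:-8,r2:Add2,r3:-9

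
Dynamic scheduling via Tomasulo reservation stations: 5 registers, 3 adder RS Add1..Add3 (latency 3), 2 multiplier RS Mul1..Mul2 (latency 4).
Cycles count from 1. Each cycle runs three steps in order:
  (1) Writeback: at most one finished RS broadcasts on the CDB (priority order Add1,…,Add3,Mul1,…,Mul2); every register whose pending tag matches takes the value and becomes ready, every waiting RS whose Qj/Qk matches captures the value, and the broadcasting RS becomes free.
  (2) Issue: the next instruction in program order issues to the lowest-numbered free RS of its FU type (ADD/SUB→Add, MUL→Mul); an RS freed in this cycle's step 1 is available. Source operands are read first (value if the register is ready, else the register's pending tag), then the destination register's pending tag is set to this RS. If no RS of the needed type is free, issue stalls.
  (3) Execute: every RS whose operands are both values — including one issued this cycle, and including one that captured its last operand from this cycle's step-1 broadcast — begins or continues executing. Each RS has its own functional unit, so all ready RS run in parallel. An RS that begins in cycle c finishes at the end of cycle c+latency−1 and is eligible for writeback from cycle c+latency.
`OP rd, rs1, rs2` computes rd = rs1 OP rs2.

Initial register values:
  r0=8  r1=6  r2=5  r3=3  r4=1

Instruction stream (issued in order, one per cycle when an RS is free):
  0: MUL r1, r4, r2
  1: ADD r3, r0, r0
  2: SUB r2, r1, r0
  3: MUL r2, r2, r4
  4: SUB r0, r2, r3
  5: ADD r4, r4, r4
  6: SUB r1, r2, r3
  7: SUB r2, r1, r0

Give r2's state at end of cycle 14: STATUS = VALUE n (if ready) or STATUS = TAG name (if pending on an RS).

cycle 1: issue MUL r1<-Mul1 // r0:8,r1:Mul1,r2:5,r3:3,r4:1
cycle 2: issue ADD r3<-Add1 // r0:8,r1:Mul1,r2:5,r3:Add1,r4:1
cycle 3: issue SUB r2<-Add2 // r0:8,r1:Mul1,r2:Add2,r3:Add1,r4:1
cycle 4: issue MUL r2<-Mul2 // r0:8,r1:Mul1,r2:Mul2,r3:Add1,r4:1
cycle 5: CDB Add1=16; issue SUB r0<-Add1 // r0:Add1,r1:Mul1,r2:Mul2,r3:16,r4:1
cycle 6: CDB Mul1=5; issue ADD r4<-Add3 // r0:Add1,r1:5,r2:Mul2,r3:16,r4:Add3
cycle 7: stall // r0:Add1,r1:5,r2:Mul2,r3:16,r4:Add3
cycle 8: stall // r0:Add1,r1:5,r2:Mul2,r3:16,r4:Add3
cycle 9: CDB Add2=-3; issue SUB r1<-Add2 // r0:Add1,r1:Add2,r2:Mul2,r3:16,r4:Add3
cycle 10: CDB Add3=2; issue SUB r2<-Add3 // r0:Add1,r1:Add2,r2:Add3,r3:16,r4:2
cycle 11: - // r0:Add1,r1:Add2,r2:Add3,r3:16,r4:2
cycle 12: - // r0:Add1,r1:Add2,r2:Add3,r3:16,r4:2
cycle 13: CDB Mul2=-3 // r0:Add1,r1:Add2,r2:Add3,r3:16,r4:2
cycle 14: - // r0:Add1,r1:Add2,r2:Add3,r3:16,r4:2

STATUS = TAG Add3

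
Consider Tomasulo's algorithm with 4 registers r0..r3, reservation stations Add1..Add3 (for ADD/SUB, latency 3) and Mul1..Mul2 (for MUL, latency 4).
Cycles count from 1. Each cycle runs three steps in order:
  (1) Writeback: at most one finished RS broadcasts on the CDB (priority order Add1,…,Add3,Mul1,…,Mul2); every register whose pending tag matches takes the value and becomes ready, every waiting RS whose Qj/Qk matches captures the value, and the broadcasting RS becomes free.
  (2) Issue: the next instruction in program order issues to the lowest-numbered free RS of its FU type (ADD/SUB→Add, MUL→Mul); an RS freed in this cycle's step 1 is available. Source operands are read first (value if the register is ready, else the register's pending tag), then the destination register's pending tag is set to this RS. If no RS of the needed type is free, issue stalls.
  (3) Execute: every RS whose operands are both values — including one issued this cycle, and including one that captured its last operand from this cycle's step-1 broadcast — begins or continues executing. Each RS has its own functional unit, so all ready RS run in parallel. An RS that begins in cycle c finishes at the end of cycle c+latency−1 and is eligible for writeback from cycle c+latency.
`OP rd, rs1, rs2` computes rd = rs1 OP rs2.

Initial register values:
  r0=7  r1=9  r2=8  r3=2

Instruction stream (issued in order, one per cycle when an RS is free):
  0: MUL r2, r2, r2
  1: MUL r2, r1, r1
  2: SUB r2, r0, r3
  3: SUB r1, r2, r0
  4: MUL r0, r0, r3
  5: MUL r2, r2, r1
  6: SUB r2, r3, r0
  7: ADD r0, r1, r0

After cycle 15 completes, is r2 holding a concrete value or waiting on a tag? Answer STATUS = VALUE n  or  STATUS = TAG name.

c1: issue MUL r2<-Mul1 | r0:7,r1:9,r2:Mul1,r3:2
c2: issue MUL r2<-Mul2 | r0:7,r1:9,r2:Mul2,r3:2
c3: issue SUB r2<-Add1 | r0:7,r1:9,r2:Add1,r3:2
c4: issue SUB r1<-Add2 | r0:7,r1:Add2,r2:Add1,r3:2
c5: CDB Mul1=64; issue MUL r0<-Mul1 | r0:Mul1,r1:Add2,r2:Add1,r3:2
c6: CDB Add1=5; stall | r0:Mul1,r1:Add2,r2:5,r3:2
c7: CDB Mul2=81; issue MUL r2<-Mul2 | r0:Mul1,r1:Add2,r2:Mul2,r3:2
c8: issue SUB r2<-Add1 | r0:Mul1,r1:Add2,r2:Add1,r3:2
c9: CDB Add2=-2; issue ADD r0<-Add2 | r0:Add2,r1:-2,r2:Add1,r3:2
c10: CDB Mul1=14 | r0:Add2,r1:-2,r2:Add1,r3:2
c11: - | r0:Add2,r1:-2,r2:Add1,r3:2
c12: - | r0:Add2,r1:-2,r2:Add1,r3:2
c13: CDB Add1=-12 | r0:Add2,r1:-2,r2:-12,r3:2
c14: CDB Add2=12 | r0:12,r1:-2,r2:-12,r3:2
c15: CDB Mul2=-10 | r0:12,r1:-2,r2:-12,r3:2

STATUS = VALUE -12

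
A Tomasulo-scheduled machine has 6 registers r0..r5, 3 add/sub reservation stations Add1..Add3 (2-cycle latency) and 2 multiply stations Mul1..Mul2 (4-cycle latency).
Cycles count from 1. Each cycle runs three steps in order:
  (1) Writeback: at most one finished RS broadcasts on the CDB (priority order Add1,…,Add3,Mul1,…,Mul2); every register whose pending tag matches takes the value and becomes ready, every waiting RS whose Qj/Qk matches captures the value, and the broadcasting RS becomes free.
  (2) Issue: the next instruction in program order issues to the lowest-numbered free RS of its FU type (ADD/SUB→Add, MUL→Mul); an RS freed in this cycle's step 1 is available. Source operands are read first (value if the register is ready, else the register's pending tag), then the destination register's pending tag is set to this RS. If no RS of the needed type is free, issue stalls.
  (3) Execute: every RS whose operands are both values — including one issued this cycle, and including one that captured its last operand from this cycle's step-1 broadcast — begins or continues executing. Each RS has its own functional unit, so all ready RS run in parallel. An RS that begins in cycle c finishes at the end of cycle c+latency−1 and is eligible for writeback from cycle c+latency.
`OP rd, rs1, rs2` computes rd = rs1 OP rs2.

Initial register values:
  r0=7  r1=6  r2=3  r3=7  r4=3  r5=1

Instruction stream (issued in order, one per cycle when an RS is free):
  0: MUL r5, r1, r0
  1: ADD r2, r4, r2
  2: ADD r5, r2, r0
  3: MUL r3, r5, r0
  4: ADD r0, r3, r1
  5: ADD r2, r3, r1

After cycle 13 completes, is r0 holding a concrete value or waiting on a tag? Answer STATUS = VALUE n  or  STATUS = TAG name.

STATUS = VALUE 97

cycle 1: issue MUL r5<-Mul1 // r0:7,r1:6,r2:3,r3:7,r4:3,r5:Mul1
cycle 2: issue ADD r2<-Add1 // r0:7,r1:6,r2:Add1,r3:7,r4:3,r5:Mul1
cycle 3: issue ADD r5<-Add2 // r0:7,r1:6,r2:Add1,r3:7,r4:3,r5:Add2
cycle 4: CDB Add1=6; issue MUL r3<-Mul2 // r0:7,r1:6,r2:6,r3:Mul2,r4:3,r5:Add2
cycle 5: CDB Mul1=42; issue ADD r0<-Add1 // r0:Add1,r1:6,r2:6,r3:Mul2,r4:3,r5:Add2
cycle 6: CDB Add2=13; issue ADD r2<-Add2 // r0:Add1,r1:6,r2:Add2,r3:Mul2,r4:3,r5:13
cycle 7: - // r0:Add1,r1:6,r2:Add2,r3:Mul2,r4:3,r5:13
cycle 8: - // r0:Add1,r1:6,r2:Add2,r3:Mul2,r4:3,r5:13
cycle 9: - // r0:Add1,r1:6,r2:Add2,r3:Mul2,r4:3,r5:13
cycle 10: CDB Mul2=91 // r0:Add1,r1:6,r2:Add2,r3:91,r4:3,r5:13
cycle 11: - // r0:Add1,r1:6,r2:Add2,r3:91,r4:3,r5:13
cycle 12: CDB Add1=97 // r0:97,r1:6,r2:Add2,r3:91,r4:3,r5:13
cycle 13: CDB Add2=97 // r0:97,r1:6,r2:97,r3:91,r4:3,r5:13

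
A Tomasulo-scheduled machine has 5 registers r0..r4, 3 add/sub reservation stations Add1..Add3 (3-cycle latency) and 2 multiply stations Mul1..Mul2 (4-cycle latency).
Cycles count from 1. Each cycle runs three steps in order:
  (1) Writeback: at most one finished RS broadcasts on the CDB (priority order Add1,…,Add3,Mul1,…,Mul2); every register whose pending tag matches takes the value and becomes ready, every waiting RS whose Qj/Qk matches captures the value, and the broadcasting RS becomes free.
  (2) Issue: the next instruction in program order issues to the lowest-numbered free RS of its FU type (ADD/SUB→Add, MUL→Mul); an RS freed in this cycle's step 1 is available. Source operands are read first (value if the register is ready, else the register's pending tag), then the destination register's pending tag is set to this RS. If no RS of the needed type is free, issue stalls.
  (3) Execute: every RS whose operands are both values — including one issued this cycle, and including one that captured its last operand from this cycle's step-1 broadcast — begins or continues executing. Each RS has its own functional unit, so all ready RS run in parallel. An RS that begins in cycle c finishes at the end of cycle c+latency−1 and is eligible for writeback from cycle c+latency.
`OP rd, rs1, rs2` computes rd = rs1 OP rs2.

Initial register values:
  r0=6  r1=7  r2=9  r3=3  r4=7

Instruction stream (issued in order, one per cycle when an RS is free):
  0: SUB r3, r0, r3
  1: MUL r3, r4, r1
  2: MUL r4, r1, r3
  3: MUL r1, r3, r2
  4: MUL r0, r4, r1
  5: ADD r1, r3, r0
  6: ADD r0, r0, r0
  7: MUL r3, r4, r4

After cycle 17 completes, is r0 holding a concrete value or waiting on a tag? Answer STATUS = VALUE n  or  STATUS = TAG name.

  c1: issue SUB r3<-Add1  regs: r0:6,r1:7,r2:9,r3:Add1,r4:7
  c2: issue MUL r3<-Mul1  regs: r0:6,r1:7,r2:9,r3:Mul1,r4:7
  c3: issue MUL r4<-Mul2  regs: r0:6,r1:7,r2:9,r3:Mul1,r4:Mul2
  c4: CDB Add1=3; stall  regs: r0:6,r1:7,r2:9,r3:Mul1,r4:Mul2
  c5: stall  regs: r0:6,r1:7,r2:9,r3:Mul1,r4:Mul2
  c6: CDB Mul1=49; issue MUL r1<-Mul1  regs: r0:6,r1:Mul1,r2:9,r3:49,r4:Mul2
  c7: stall  regs: r0:6,r1:Mul1,r2:9,r3:49,r4:Mul2
  c8: stall  regs: r0:6,r1:Mul1,r2:9,r3:49,r4:Mul2
  c9: stall  regs: r0:6,r1:Mul1,r2:9,r3:49,r4:Mul2
  c10: CDB Mul1=441; issue MUL r0<-Mul1  regs: r0:Mul1,r1:441,r2:9,r3:49,r4:Mul2
  c11: CDB Mul2=343; issue ADD r1<-Add1  regs: r0:Mul1,r1:Add1,r2:9,r3:49,r4:343
  c12: issue ADD r0<-Add2  regs: r0:Add2,r1:Add1,r2:9,r3:49,r4:343
  c13: issue MUL r3<-Mul2  regs: r0:Add2,r1:Add1,r2:9,r3:Mul2,r4:343
  c14: -  regs: r0:Add2,r1:Add1,r2:9,r3:Mul2,r4:343
  c15: CDB Mul1=151263  regs: r0:Add2,r1:Add1,r2:9,r3:Mul2,r4:343
  c16: -  regs: r0:Add2,r1:Add1,r2:9,r3:Mul2,r4:343
  c17: CDB Mul2=117649  regs: r0:Add2,r1:Add1,r2:9,r3:117649,r4:343

STATUS = TAG Add2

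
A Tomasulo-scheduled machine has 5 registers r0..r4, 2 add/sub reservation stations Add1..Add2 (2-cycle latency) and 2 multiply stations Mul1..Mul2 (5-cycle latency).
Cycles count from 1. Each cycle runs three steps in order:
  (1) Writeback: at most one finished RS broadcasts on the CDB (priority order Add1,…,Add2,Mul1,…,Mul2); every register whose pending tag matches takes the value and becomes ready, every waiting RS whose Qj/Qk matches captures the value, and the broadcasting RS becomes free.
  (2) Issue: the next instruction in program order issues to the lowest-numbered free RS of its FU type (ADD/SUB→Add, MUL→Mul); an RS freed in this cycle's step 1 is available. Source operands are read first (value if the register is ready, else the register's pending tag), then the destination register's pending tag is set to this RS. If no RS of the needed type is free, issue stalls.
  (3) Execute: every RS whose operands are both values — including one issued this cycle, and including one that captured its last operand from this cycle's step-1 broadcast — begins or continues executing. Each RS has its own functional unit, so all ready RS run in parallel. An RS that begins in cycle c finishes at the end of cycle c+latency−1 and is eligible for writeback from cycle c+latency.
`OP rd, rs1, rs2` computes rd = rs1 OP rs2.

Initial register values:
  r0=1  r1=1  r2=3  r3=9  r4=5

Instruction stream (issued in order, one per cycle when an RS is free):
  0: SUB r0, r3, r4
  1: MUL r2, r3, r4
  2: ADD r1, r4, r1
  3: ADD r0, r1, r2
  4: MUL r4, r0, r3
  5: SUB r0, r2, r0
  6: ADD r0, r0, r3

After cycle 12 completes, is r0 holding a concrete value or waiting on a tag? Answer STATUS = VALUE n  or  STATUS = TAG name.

  c1: issue SUB r0<-Add1  regs: r0:Add1,r1:1,r2:3,r3:9,r4:5
  c2: issue MUL r2<-Mul1  regs: r0:Add1,r1:1,r2:Mul1,r3:9,r4:5
  c3: CDB Add1=4; issue ADD r1<-Add1  regs: r0:4,r1:Add1,r2:Mul1,r3:9,r4:5
  c4: issue ADD r0<-Add2  regs: r0:Add2,r1:Add1,r2:Mul1,r3:9,r4:5
  c5: CDB Add1=6; issue MUL r4<-Mul2  regs: r0:Add2,r1:6,r2:Mul1,r3:9,r4:Mul2
  c6: issue SUB r0<-Add1  regs: r0:Add1,r1:6,r2:Mul1,r3:9,r4:Mul2
  c7: CDB Mul1=45; stall  regs: r0:Add1,r1:6,r2:45,r3:9,r4:Mul2
  c8: stall  regs: r0:Add1,r1:6,r2:45,r3:9,r4:Mul2
  c9: CDB Add2=51; issue ADD r0<-Add2  regs: r0:Add2,r1:6,r2:45,r3:9,r4:Mul2
  c10: -  regs: r0:Add2,r1:6,r2:45,r3:9,r4:Mul2
  c11: CDB Add1=-6  regs: r0:Add2,r1:6,r2:45,r3:9,r4:Mul2
  c12: -  regs: r0:Add2,r1:6,r2:45,r3:9,r4:Mul2

STATUS = TAG Add2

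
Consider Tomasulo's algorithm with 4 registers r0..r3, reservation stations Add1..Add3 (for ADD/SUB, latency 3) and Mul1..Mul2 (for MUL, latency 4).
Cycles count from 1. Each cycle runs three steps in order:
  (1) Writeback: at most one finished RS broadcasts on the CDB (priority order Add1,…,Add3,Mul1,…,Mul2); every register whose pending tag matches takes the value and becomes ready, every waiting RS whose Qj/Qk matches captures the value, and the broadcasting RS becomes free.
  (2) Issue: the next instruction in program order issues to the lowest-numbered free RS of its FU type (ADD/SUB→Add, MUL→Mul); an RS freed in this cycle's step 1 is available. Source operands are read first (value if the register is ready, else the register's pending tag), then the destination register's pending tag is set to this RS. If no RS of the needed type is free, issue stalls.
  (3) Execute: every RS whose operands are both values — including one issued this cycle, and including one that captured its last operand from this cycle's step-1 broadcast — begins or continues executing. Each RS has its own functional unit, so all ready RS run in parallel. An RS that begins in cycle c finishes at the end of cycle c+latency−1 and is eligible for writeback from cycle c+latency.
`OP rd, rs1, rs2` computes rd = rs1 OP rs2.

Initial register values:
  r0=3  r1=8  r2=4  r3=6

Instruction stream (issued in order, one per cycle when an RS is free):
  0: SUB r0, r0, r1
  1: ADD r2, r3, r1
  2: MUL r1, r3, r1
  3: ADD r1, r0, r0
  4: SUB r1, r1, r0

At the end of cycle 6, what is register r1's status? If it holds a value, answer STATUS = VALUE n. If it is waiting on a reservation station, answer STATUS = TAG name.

STATUS = TAG Add2

cycle 1: issue SUB r0<-Add1 // r0:Add1,r1:8,r2:4,r3:6
cycle 2: issue ADD r2<-Add2 // r0:Add1,r1:8,r2:Add2,r3:6
cycle 3: issue MUL r1<-Mul1 // r0:Add1,r1:Mul1,r2:Add2,r3:6
cycle 4: CDB Add1=-5; issue ADD r1<-Add1 // r0:-5,r1:Add1,r2:Add2,r3:6
cycle 5: CDB Add2=14; issue SUB r1<-Add2 // r0:-5,r1:Add2,r2:14,r3:6
cycle 6: - // r0:-5,r1:Add2,r2:14,r3:6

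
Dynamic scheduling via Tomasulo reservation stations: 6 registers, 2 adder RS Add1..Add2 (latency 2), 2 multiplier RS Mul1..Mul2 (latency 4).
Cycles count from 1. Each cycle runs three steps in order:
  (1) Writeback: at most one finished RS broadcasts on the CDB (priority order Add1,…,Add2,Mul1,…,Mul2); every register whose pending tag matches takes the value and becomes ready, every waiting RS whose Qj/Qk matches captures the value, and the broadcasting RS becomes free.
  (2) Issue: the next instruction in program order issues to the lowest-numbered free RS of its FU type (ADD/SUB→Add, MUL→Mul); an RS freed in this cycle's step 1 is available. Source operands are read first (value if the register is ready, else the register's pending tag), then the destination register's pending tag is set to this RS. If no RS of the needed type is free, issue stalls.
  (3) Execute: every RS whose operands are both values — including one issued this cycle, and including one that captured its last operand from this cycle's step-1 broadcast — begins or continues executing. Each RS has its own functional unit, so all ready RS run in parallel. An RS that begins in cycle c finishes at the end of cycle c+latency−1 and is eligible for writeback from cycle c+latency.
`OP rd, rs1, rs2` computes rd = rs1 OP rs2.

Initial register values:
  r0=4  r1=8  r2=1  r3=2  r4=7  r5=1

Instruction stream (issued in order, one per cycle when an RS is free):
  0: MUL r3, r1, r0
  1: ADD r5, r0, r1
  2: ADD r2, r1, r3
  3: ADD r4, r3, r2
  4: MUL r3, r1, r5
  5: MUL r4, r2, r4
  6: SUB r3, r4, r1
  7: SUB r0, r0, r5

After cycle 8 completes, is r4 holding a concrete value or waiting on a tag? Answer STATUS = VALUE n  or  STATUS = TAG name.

STATUS = TAG Mul2

  c1: issue MUL r3<-Mul1  regs: r0:4,r1:8,r2:1,r3:Mul1,r4:7,r5:1
  c2: issue ADD r5<-Add1  regs: r0:4,r1:8,r2:1,r3:Mul1,r4:7,r5:Add1
  c3: issue ADD r2<-Add2  regs: r0:4,r1:8,r2:Add2,r3:Mul1,r4:7,r5:Add1
  c4: CDB Add1=12; issue ADD r4<-Add1  regs: r0:4,r1:8,r2:Add2,r3:Mul1,r4:Add1,r5:12
  c5: CDB Mul1=32; issue MUL r3<-Mul1  regs: r0:4,r1:8,r2:Add2,r3:Mul1,r4:Add1,r5:12
  c6: issue MUL r4<-Mul2  regs: r0:4,r1:8,r2:Add2,r3:Mul1,r4:Mul2,r5:12
  c7: CDB Add2=40; issue SUB r3<-Add2  regs: r0:4,r1:8,r2:40,r3:Add2,r4:Mul2,r5:12
  c8: stall  regs: r0:4,r1:8,r2:40,r3:Add2,r4:Mul2,r5:12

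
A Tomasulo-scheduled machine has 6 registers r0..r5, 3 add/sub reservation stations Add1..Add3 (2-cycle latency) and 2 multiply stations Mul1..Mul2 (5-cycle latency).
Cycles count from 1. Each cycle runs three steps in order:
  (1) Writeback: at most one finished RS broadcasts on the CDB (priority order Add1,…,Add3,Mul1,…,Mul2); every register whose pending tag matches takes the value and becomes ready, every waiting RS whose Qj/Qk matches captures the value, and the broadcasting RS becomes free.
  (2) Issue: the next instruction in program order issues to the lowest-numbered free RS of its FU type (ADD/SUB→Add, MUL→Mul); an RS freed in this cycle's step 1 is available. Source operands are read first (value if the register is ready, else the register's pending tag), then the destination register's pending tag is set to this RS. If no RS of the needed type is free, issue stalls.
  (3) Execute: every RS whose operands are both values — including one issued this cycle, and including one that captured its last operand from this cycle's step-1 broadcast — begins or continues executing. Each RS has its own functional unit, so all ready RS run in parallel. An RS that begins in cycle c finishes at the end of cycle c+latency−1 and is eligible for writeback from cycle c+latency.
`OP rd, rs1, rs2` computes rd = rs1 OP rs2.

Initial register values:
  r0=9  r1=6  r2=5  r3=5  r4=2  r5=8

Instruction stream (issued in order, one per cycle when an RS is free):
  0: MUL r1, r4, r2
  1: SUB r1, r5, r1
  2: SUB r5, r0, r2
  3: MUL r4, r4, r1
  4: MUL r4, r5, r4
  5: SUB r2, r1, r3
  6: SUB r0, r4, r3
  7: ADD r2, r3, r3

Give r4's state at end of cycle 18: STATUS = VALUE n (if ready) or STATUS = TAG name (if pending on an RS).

  c1: issue MUL r1<-Mul1  regs: r0:9,r1:Mul1,r2:5,r3:5,r4:2,r5:8
  c2: issue SUB r1<-Add1  regs: r0:9,r1:Add1,r2:5,r3:5,r4:2,r5:8
  c3: issue SUB r5<-Add2  regs: r0:9,r1:Add1,r2:5,r3:5,r4:2,r5:Add2
  c4: issue MUL r4<-Mul2  regs: r0:9,r1:Add1,r2:5,r3:5,r4:Mul2,r5:Add2
  c5: CDB Add2=4; stall  regs: r0:9,r1:Add1,r2:5,r3:5,r4:Mul2,r5:4
  c6: CDB Mul1=10; issue MUL r4<-Mul1  regs: r0:9,r1:Add1,r2:5,r3:5,r4:Mul1,r5:4
  c7: issue SUB r2<-Add2  regs: r0:9,r1:Add1,r2:Add2,r3:5,r4:Mul1,r5:4
  c8: CDB Add1=-2; issue SUB r0<-Add1  regs: r0:Add1,r1:-2,r2:Add2,r3:5,r4:Mul1,r5:4
  c9: issue ADD r2<-Add3  regs: r0:Add1,r1:-2,r2:Add3,r3:5,r4:Mul1,r5:4
  c10: CDB Add2=-7  regs: r0:Add1,r1:-2,r2:Add3,r3:5,r4:Mul1,r5:4
  c11: CDB Add3=10  regs: r0:Add1,r1:-2,r2:10,r3:5,r4:Mul1,r5:4
  c12: -  regs: r0:Add1,r1:-2,r2:10,r3:5,r4:Mul1,r5:4
  c13: CDB Mul2=-4  regs: r0:Add1,r1:-2,r2:10,r3:5,r4:Mul1,r5:4
  c14: -  regs: r0:Add1,r1:-2,r2:10,r3:5,r4:Mul1,r5:4
  c15: -  regs: r0:Add1,r1:-2,r2:10,r3:5,r4:Mul1,r5:4
  c16: -  regs: r0:Add1,r1:-2,r2:10,r3:5,r4:Mul1,r5:4
  c17: -  regs: r0:Add1,r1:-2,r2:10,r3:5,r4:Mul1,r5:4
  c18: CDB Mul1=-16  regs: r0:Add1,r1:-2,r2:10,r3:5,r4:-16,r5:4

STATUS = VALUE -16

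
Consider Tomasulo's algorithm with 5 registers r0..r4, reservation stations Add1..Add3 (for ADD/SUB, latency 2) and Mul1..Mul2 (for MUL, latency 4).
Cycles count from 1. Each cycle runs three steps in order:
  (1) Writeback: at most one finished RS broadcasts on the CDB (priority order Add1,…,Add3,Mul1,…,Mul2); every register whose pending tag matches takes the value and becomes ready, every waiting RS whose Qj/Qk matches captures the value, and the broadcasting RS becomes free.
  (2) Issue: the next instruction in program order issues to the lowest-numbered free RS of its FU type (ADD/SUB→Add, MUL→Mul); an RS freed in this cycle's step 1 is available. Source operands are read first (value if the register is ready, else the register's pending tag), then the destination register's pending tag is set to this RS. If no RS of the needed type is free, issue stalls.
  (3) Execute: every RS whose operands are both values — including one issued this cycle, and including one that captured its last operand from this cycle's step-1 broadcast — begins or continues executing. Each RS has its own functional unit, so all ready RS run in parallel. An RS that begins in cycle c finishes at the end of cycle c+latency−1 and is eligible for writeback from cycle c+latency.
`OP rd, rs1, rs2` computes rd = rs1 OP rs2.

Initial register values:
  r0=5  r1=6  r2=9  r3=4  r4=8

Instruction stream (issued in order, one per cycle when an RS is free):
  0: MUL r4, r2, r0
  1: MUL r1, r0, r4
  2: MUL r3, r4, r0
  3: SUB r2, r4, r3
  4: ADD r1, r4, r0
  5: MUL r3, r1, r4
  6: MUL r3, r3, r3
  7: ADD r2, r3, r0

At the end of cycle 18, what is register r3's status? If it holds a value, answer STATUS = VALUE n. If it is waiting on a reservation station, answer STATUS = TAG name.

STATUS = VALUE 5062500

cycle 1: issue MUL r4<-Mul1 // r0:5,r1:6,r2:9,r3:4,r4:Mul1
cycle 2: issue MUL r1<-Mul2 // r0:5,r1:Mul2,r2:9,r3:4,r4:Mul1
cycle 3: stall // r0:5,r1:Mul2,r2:9,r3:4,r4:Mul1
cycle 4: stall // r0:5,r1:Mul2,r2:9,r3:4,r4:Mul1
cycle 5: CDB Mul1=45; issue MUL r3<-Mul1 // r0:5,r1:Mul2,r2:9,r3:Mul1,r4:45
cycle 6: issue SUB r2<-Add1 // r0:5,r1:Mul2,r2:Add1,r3:Mul1,r4:45
cycle 7: issue ADD r1<-Add2 // r0:5,r1:Add2,r2:Add1,r3:Mul1,r4:45
cycle 8: stall // r0:5,r1:Add2,r2:Add1,r3:Mul1,r4:45
cycle 9: CDB Add2=50; stall // r0:5,r1:50,r2:Add1,r3:Mul1,r4:45
cycle 10: CDB Mul1=225; issue MUL r3<-Mul1 // r0:5,r1:50,r2:Add1,r3:Mul1,r4:45
cycle 11: CDB Mul2=225; issue MUL r3<-Mul2 // r0:5,r1:50,r2:Add1,r3:Mul2,r4:45
cycle 12: CDB Add1=-180; issue ADD r2<-Add1 // r0:5,r1:50,r2:Add1,r3:Mul2,r4:45
cycle 13: - // r0:5,r1:50,r2:Add1,r3:Mul2,r4:45
cycle 14: CDB Mul1=2250 // r0:5,r1:50,r2:Add1,r3:Mul2,r4:45
cycle 15: - // r0:5,r1:50,r2:Add1,r3:Mul2,r4:45
cycle 16: - // r0:5,r1:50,r2:Add1,r3:Mul2,r4:45
cycle 17: - // r0:5,r1:50,r2:Add1,r3:Mul2,r4:45
cycle 18: CDB Mul2=5062500 // r0:5,r1:50,r2:Add1,r3:5062500,r4:45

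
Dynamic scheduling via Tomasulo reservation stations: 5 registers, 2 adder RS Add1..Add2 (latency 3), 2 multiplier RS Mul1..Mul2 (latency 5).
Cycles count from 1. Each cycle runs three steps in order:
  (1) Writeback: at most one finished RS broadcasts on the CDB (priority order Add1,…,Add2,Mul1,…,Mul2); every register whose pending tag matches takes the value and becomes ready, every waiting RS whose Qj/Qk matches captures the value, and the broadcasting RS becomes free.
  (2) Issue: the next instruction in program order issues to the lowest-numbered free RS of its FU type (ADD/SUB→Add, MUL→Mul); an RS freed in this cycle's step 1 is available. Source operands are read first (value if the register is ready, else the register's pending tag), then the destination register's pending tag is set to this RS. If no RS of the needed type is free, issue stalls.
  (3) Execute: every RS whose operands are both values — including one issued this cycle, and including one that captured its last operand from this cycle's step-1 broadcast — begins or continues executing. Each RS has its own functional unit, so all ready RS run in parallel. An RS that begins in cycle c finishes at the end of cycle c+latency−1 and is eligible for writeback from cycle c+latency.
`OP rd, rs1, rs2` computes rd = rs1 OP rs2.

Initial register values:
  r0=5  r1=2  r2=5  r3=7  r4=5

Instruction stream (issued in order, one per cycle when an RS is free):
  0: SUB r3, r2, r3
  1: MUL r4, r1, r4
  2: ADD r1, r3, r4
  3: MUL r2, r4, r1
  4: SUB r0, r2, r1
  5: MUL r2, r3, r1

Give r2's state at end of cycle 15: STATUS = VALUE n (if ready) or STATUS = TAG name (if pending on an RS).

STATUS = VALUE -16

cycle 1: issue SUB r3<-Add1 // r0:5,r1:2,r2:5,r3:Add1,r4:5
cycle 2: issue MUL r4<-Mul1 // r0:5,r1:2,r2:5,r3:Add1,r4:Mul1
cycle 3: issue ADD r1<-Add2 // r0:5,r1:Add2,r2:5,r3:Add1,r4:Mul1
cycle 4: CDB Add1=-2; issue MUL r2<-Mul2 // r0:5,r1:Add2,r2:Mul2,r3:-2,r4:Mul1
cycle 5: issue SUB r0<-Add1 // r0:Add1,r1:Add2,r2:Mul2,r3:-2,r4:Mul1
cycle 6: stall // r0:Add1,r1:Add2,r2:Mul2,r3:-2,r4:Mul1
cycle 7: CDB Mul1=10; issue MUL r2<-Mul1 // r0:Add1,r1:Add2,r2:Mul1,r3:-2,r4:10
cycle 8: - // r0:Add1,r1:Add2,r2:Mul1,r3:-2,r4:10
cycle 9: - // r0:Add1,r1:Add2,r2:Mul1,r3:-2,r4:10
cycle 10: CDB Add2=8 // r0:Add1,r1:8,r2:Mul1,r3:-2,r4:10
cycle 11: - // r0:Add1,r1:8,r2:Mul1,r3:-2,r4:10
cycle 12: - // r0:Add1,r1:8,r2:Mul1,r3:-2,r4:10
cycle 13: - // r0:Add1,r1:8,r2:Mul1,r3:-2,r4:10
cycle 14: - // r0:Add1,r1:8,r2:Mul1,r3:-2,r4:10
cycle 15: CDB Mul1=-16 // r0:Add1,r1:8,r2:-16,r3:-2,r4:10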